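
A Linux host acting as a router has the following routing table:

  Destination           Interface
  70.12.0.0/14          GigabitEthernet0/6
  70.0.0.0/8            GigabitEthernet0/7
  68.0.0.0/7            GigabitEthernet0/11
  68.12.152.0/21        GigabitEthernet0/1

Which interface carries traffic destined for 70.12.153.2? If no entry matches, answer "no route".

GigabitEthernet0/6

Routes whose prefix contains 70.12.153.2:
  70.0.0.0/8 (70.0.0.0 - 70.255.255.255) -> GigabitEthernet0/7
  70.12.0.0/14 (70.12.0.0 - 70.15.255.255) -> GigabitEthernet0/6
More-specific entries that do NOT match:
  68.12.152.0/21 (68.12.152.0 - 68.12.159.255) does not contain 70.12.153.2
Longest matching prefix is /14 -> interface GigabitEthernet0/6.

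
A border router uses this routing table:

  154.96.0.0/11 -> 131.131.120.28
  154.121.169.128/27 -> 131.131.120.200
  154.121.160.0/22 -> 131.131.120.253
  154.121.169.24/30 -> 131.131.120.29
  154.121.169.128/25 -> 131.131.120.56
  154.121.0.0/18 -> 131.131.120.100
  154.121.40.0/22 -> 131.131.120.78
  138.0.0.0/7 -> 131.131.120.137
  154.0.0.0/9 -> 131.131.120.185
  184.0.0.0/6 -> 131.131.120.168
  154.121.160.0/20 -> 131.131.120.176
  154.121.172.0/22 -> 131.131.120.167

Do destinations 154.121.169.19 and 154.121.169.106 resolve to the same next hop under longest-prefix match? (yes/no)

154.121.169.19: longest match 154.121.160.0/20 -> 131.131.120.176
154.121.169.106: longest match 154.121.160.0/20 -> 131.131.120.176

yes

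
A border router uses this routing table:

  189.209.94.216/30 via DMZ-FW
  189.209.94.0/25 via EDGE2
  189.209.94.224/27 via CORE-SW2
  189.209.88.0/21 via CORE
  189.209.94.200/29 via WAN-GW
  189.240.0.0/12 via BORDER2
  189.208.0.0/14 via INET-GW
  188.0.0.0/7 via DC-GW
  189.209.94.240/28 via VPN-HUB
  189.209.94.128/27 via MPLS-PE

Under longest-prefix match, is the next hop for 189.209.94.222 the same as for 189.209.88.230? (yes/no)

189.209.94.222: longest match 189.209.88.0/21 -> CORE
189.209.88.230: longest match 189.209.88.0/21 -> CORE

yes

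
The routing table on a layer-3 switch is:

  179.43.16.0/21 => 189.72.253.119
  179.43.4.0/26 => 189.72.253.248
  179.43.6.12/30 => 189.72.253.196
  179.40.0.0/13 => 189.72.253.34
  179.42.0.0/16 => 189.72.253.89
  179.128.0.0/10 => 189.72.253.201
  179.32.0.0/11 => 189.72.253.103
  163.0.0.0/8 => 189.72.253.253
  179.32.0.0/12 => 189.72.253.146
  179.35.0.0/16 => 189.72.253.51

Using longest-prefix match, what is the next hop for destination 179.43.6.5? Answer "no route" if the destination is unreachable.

189.72.253.34

Routes whose prefix contains 179.43.6.5:
  179.32.0.0/11 (179.32.0.0 - 179.63.255.255) -> 189.72.253.103
  179.32.0.0/12 (179.32.0.0 - 179.47.255.255) -> 189.72.253.146
  179.40.0.0/13 (179.40.0.0 - 179.47.255.255) -> 189.72.253.34
More-specific entries that do NOT match:
  179.43.6.12/30 (179.43.6.12 - 179.43.6.15) does not contain 179.43.6.5
  179.43.4.0/26 (179.43.4.0 - 179.43.4.63) does not contain 179.43.6.5
  179.43.16.0/21 (179.43.16.0 - 179.43.23.255) does not contain 179.43.6.5
  179.42.0.0/16 (179.42.0.0 - 179.42.255.255) does not contain 179.43.6.5
  179.35.0.0/16 (179.35.0.0 - 179.35.255.255) does not contain 179.43.6.5
Longest matching prefix is /13 -> next hop 189.72.253.34.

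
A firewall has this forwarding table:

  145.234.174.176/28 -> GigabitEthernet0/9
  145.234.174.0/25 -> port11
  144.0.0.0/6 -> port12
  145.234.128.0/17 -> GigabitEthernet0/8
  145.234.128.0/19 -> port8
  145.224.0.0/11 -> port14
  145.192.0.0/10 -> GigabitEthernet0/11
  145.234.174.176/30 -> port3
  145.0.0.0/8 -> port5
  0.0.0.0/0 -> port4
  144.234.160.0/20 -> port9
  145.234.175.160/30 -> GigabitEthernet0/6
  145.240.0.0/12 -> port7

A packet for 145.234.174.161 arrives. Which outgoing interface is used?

Routes whose prefix contains 145.234.174.161:
  0.0.0.0/0 (default, matches everything) -> port4
  144.0.0.0/6 (144.0.0.0 - 147.255.255.255) -> port12
  145.0.0.0/8 (145.0.0.0 - 145.255.255.255) -> port5
  145.192.0.0/10 (145.192.0.0 - 145.255.255.255) -> GigabitEthernet0/11
  145.224.0.0/11 (145.224.0.0 - 145.255.255.255) -> port14
  145.234.128.0/17 (145.234.128.0 - 145.234.255.255) -> GigabitEthernet0/8
More-specific entries that do NOT match:
  145.234.174.176/30 (145.234.174.176 - 145.234.174.179) does not contain 145.234.174.161
  145.234.175.160/30 (145.234.175.160 - 145.234.175.163) does not contain 145.234.174.161
  145.234.174.176/28 (145.234.174.176 - 145.234.174.191) does not contain 145.234.174.161
  145.234.174.0/25 (145.234.174.0 - 145.234.174.127) does not contain 145.234.174.161
  144.234.160.0/20 (144.234.160.0 - 144.234.175.255) does not contain 145.234.174.161
  145.234.128.0/19 (145.234.128.0 - 145.234.159.255) does not contain 145.234.174.161
Longest matching prefix is /17 -> interface GigabitEthernet0/8.

GigabitEthernet0/8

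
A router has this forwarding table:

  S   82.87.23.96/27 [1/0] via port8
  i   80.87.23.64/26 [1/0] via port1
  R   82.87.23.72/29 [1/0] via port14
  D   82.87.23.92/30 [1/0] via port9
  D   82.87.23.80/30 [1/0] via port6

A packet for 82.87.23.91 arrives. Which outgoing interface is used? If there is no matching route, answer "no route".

no route

No entry's prefix contains 82.87.23.91; there is no default route.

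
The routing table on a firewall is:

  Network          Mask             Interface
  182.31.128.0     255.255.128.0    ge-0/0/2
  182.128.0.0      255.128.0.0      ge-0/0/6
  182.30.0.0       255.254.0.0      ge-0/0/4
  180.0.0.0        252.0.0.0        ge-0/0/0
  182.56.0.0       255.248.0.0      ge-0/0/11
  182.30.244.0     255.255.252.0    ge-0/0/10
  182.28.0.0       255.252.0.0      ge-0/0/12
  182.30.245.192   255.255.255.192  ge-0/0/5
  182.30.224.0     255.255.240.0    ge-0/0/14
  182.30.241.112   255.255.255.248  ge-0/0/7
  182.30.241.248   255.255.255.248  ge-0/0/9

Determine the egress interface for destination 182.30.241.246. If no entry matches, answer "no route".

ge-0/0/4

Routes whose prefix contains 182.30.241.246:
  180.0.0.0/6 (180.0.0.0 - 183.255.255.255) -> ge-0/0/0
  182.28.0.0/14 (182.28.0.0 - 182.31.255.255) -> ge-0/0/12
  182.30.0.0/15 (182.30.0.0 - 182.31.255.255) -> ge-0/0/4
More-specific entries that do NOT match:
  182.30.241.112/29 (182.30.241.112 - 182.30.241.119) does not contain 182.30.241.246
  182.30.241.248/29 (182.30.241.248 - 182.30.241.255) does not contain 182.30.241.246
  182.30.245.192/26 (182.30.245.192 - 182.30.245.255) does not contain 182.30.241.246
  182.30.244.0/22 (182.30.244.0 - 182.30.247.255) does not contain 182.30.241.246
  182.30.224.0/20 (182.30.224.0 - 182.30.239.255) does not contain 182.30.241.246
  182.31.128.0/17 (182.31.128.0 - 182.31.255.255) does not contain 182.30.241.246
Longest matching prefix is /15 -> interface ge-0/0/4.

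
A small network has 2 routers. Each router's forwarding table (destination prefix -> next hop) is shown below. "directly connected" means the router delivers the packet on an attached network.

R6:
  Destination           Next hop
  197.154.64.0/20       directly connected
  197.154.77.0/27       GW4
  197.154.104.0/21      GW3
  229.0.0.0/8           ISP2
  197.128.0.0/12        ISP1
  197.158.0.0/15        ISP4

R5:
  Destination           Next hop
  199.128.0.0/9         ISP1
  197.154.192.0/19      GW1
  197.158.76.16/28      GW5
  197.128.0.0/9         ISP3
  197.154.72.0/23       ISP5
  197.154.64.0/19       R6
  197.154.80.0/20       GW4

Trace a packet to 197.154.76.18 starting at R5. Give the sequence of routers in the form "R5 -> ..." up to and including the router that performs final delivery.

R5 -> R6

At R5: longest match for 197.154.76.18 is 197.154.64.0/19 -> R6
At R6: longest match for 197.154.76.18 is 197.154.64.0/20 -> directly connected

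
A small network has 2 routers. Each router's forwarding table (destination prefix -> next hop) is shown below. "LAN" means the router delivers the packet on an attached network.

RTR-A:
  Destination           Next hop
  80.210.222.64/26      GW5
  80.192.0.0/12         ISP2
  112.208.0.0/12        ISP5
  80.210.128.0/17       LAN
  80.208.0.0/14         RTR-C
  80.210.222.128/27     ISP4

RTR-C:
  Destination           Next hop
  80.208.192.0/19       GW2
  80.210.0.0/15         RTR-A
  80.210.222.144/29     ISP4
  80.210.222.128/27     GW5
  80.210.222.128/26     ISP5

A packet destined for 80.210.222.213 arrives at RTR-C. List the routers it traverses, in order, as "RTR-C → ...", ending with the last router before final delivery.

At RTR-C: longest match for 80.210.222.213 is 80.210.0.0/15 -> RTR-A
At RTR-A: longest match for 80.210.222.213 is 80.210.128.0/17 -> LAN

RTR-C → RTR-A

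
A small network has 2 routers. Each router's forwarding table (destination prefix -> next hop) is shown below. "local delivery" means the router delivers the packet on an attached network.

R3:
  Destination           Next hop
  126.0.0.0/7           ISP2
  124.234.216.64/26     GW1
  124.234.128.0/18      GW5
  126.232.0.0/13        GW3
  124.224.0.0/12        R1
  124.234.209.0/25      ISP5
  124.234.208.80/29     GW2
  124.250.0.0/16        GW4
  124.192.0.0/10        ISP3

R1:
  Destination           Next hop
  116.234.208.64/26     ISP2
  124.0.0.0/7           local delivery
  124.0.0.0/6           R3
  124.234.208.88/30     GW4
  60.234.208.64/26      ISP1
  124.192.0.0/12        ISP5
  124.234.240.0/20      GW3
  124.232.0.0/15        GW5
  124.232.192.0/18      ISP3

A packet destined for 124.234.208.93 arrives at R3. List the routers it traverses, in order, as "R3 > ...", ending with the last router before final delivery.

At R3: longest match for 124.234.208.93 is 124.224.0.0/12 -> R1
At R1: longest match for 124.234.208.93 is 124.0.0.0/7 -> local delivery

R3 > R1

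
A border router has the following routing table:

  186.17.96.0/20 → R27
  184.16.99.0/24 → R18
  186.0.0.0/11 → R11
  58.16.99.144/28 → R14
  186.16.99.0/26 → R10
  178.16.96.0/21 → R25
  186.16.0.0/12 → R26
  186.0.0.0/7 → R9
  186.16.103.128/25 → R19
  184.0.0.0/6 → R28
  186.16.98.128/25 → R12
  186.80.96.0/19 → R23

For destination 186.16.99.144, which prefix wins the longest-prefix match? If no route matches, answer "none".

186.16.0.0/12

Entries matching 186.16.99.144:
  184.0.0.0/6 (184.0.0.0 - 187.255.255.255)
  186.0.0.0/7 (186.0.0.0 - 187.255.255.255)
  186.0.0.0/11 (186.0.0.0 - 186.31.255.255)
  186.16.0.0/12 (186.16.0.0 - 186.31.255.255)
Most specific is 186.16.0.0/12.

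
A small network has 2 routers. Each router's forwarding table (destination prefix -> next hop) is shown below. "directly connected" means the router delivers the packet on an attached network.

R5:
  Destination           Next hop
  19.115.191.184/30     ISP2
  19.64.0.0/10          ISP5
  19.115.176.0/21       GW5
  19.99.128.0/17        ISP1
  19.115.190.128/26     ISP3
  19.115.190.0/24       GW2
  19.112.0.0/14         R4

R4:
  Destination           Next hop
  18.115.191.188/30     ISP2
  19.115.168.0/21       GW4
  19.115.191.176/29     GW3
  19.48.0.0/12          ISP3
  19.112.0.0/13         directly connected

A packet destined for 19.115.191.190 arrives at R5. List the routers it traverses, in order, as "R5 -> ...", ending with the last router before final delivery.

R5 -> R4

At R5: longest match for 19.115.191.190 is 19.112.0.0/14 -> R4
At R4: longest match for 19.115.191.190 is 19.112.0.0/13 -> directly connected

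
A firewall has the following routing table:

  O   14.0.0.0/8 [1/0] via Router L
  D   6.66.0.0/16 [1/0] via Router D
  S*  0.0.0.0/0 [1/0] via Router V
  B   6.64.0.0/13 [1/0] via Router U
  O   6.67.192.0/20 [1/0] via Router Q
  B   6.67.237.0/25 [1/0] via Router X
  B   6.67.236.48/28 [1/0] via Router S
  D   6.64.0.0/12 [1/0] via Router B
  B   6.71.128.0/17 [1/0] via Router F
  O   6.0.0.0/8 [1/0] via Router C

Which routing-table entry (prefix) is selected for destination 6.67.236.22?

Entries matching 6.67.236.22:
  0.0.0.0/0 (default, matches everything)
  6.0.0.0/8 (6.0.0.0 - 6.255.255.255)
  6.64.0.0/12 (6.64.0.0 - 6.79.255.255)
  6.64.0.0/13 (6.64.0.0 - 6.71.255.255)
Most specific is 6.64.0.0/13.

6.64.0.0/13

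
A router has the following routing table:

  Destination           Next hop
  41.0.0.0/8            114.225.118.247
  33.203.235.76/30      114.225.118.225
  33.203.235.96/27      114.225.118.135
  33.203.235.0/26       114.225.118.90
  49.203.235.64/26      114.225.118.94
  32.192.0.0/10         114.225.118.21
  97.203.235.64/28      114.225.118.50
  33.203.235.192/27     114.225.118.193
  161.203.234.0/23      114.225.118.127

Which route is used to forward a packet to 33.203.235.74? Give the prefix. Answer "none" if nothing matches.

none

33.203.235.74 is outside every listed prefix and there is no default route.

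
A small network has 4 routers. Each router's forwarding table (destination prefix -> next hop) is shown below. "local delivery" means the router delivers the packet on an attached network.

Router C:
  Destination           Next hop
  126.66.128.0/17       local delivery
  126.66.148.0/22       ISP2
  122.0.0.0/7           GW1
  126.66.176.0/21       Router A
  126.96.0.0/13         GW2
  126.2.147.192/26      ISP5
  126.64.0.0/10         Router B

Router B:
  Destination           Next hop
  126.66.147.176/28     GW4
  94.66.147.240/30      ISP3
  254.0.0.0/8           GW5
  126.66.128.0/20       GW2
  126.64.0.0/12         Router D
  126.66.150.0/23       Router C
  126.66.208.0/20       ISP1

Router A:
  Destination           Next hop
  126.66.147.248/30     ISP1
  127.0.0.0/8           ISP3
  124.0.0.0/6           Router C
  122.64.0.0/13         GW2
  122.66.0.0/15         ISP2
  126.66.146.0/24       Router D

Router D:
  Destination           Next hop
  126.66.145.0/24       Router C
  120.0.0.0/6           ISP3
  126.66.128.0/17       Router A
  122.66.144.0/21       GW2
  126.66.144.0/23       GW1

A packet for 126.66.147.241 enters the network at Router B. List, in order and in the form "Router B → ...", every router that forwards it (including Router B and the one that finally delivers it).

Router B → Router D → Router A → Router C

At Router B: longest match for 126.66.147.241 is 126.64.0.0/12 -> Router D
At Router D: longest match for 126.66.147.241 is 126.66.128.0/17 -> Router A
At Router A: longest match for 126.66.147.241 is 124.0.0.0/6 -> Router C
At Router C: longest match for 126.66.147.241 is 126.66.128.0/17 -> local delivery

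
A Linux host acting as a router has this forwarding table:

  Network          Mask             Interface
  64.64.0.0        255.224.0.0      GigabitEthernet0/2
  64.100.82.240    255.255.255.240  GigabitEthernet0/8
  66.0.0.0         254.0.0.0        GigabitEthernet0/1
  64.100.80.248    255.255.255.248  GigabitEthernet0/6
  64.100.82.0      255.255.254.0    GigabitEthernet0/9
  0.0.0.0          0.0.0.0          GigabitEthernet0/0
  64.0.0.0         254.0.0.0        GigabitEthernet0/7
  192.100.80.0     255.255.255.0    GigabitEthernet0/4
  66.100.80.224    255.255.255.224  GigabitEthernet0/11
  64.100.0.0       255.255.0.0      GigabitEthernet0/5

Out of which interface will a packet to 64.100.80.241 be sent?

Routes whose prefix contains 64.100.80.241:
  0.0.0.0/0 (default, matches everything) -> GigabitEthernet0/0
  64.0.0.0/7 (64.0.0.0 - 65.255.255.255) -> GigabitEthernet0/7
  64.100.0.0/16 (64.100.0.0 - 64.100.255.255) -> GigabitEthernet0/5
More-specific entries that do NOT match:
  64.100.80.248/29 (64.100.80.248 - 64.100.80.255) does not contain 64.100.80.241
  64.100.82.240/28 (64.100.82.240 - 64.100.82.255) does not contain 64.100.80.241
  66.100.80.224/27 (66.100.80.224 - 66.100.80.255) does not contain 64.100.80.241
  192.100.80.0/24 (192.100.80.0 - 192.100.80.255) does not contain 64.100.80.241
  64.100.82.0/23 (64.100.82.0 - 64.100.83.255) does not contain 64.100.80.241
Longest matching prefix is /16 -> interface GigabitEthernet0/5.

GigabitEthernet0/5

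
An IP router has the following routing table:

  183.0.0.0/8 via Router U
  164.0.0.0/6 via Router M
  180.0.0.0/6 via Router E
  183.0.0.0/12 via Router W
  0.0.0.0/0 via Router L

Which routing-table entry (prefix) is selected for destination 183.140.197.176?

Entries matching 183.140.197.176:
  0.0.0.0/0 (default, matches everything)
  180.0.0.0/6 (180.0.0.0 - 183.255.255.255)
  183.0.0.0/8 (183.0.0.0 - 183.255.255.255)
Most specific is 183.0.0.0/8.

183.0.0.0/8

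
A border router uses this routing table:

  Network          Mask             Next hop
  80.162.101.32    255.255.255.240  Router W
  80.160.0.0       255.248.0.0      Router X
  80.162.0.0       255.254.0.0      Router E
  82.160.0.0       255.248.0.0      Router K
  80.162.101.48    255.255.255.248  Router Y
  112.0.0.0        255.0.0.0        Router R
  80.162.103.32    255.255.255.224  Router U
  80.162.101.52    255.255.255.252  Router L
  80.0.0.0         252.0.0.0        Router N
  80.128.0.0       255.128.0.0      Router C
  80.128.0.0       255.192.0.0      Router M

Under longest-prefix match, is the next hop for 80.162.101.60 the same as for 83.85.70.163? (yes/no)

no

80.162.101.60: longest match 80.162.0.0/15 -> Router E
83.85.70.163: longest match 80.0.0.0/6 -> Router N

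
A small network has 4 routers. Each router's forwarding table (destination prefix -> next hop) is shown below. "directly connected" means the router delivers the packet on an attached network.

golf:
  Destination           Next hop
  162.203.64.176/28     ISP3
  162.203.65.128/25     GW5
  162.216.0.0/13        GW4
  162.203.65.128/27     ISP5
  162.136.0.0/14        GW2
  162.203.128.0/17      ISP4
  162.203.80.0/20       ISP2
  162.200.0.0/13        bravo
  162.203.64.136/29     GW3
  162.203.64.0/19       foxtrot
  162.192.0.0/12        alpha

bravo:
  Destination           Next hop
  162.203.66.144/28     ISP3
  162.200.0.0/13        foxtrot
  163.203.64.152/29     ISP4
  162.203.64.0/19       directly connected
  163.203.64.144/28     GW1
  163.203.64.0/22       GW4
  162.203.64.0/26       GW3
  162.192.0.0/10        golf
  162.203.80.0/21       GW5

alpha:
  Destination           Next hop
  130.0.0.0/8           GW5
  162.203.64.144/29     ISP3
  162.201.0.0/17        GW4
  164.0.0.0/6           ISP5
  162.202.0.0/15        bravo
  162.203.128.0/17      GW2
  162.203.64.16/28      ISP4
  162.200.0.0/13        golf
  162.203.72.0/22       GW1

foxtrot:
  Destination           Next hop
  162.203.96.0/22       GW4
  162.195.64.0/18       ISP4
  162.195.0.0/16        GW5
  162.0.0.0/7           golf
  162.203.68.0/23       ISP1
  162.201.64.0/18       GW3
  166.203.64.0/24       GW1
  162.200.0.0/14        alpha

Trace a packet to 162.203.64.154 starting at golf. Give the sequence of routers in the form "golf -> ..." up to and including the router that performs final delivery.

golf -> foxtrot -> alpha -> bravo

At golf: longest match for 162.203.64.154 is 162.203.64.0/19 -> foxtrot
At foxtrot: longest match for 162.203.64.154 is 162.200.0.0/14 -> alpha
At alpha: longest match for 162.203.64.154 is 162.202.0.0/15 -> bravo
At bravo: longest match for 162.203.64.154 is 162.203.64.0/19 -> directly connected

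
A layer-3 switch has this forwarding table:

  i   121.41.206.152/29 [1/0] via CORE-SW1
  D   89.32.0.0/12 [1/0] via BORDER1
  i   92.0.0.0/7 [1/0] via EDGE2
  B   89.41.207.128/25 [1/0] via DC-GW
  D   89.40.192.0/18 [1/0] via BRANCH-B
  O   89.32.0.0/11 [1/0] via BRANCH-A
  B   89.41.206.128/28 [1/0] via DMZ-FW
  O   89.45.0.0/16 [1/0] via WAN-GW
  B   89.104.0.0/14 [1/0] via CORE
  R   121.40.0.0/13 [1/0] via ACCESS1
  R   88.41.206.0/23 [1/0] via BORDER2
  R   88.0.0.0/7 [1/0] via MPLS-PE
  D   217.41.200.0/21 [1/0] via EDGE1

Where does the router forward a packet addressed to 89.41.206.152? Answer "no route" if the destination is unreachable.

Routes whose prefix contains 89.41.206.152:
  88.0.0.0/7 (88.0.0.0 - 89.255.255.255) -> MPLS-PE
  89.32.0.0/11 (89.32.0.0 - 89.63.255.255) -> BRANCH-A
  89.32.0.0/12 (89.32.0.0 - 89.47.255.255) -> BORDER1
More-specific entries that do NOT match:
  121.41.206.152/29 (121.41.206.152 - 121.41.206.159) does not contain 89.41.206.152
  89.41.206.128/28 (89.41.206.128 - 89.41.206.143) does not contain 89.41.206.152
  89.41.207.128/25 (89.41.207.128 - 89.41.207.255) does not contain 89.41.206.152
  88.41.206.0/23 (88.41.206.0 - 88.41.207.255) does not contain 89.41.206.152
  217.41.200.0/21 (217.41.200.0 - 217.41.207.255) does not contain 89.41.206.152
  89.40.192.0/18 (89.40.192.0 - 89.40.255.255) does not contain 89.41.206.152
  89.45.0.0/16 (89.45.0.0 - 89.45.255.255) does not contain 89.41.206.152
  89.104.0.0/14 (89.104.0.0 - 89.107.255.255) does not contain 89.41.206.152
  121.40.0.0/13 (121.40.0.0 - 121.47.255.255) does not contain 89.41.206.152
Longest matching prefix is /12 -> next hop BORDER1.

BORDER1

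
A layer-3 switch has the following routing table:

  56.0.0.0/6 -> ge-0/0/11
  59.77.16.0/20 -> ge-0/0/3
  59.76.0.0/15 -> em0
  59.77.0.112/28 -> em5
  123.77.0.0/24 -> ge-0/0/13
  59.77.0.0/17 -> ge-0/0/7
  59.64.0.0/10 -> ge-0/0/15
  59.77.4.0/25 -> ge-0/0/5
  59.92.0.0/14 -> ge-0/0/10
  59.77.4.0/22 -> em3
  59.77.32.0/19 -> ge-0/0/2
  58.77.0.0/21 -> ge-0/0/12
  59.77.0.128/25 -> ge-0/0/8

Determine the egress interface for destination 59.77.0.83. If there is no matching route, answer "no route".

ge-0/0/7

Routes whose prefix contains 59.77.0.83:
  56.0.0.0/6 (56.0.0.0 - 59.255.255.255) -> ge-0/0/11
  59.64.0.0/10 (59.64.0.0 - 59.127.255.255) -> ge-0/0/15
  59.76.0.0/15 (59.76.0.0 - 59.77.255.255) -> em0
  59.77.0.0/17 (59.77.0.0 - 59.77.127.255) -> ge-0/0/7
More-specific entries that do NOT match:
  59.77.0.112/28 (59.77.0.112 - 59.77.0.127) does not contain 59.77.0.83
  59.77.4.0/25 (59.77.4.0 - 59.77.4.127) does not contain 59.77.0.83
  59.77.0.128/25 (59.77.0.128 - 59.77.0.255) does not contain 59.77.0.83
  123.77.0.0/24 (123.77.0.0 - 123.77.0.255) does not contain 59.77.0.83
  59.77.4.0/22 (59.77.4.0 - 59.77.7.255) does not contain 59.77.0.83
  58.77.0.0/21 (58.77.0.0 - 58.77.7.255) does not contain 59.77.0.83
  59.77.16.0/20 (59.77.16.0 - 59.77.31.255) does not contain 59.77.0.83
  59.77.32.0/19 (59.77.32.0 - 59.77.63.255) does not contain 59.77.0.83
Longest matching prefix is /17 -> interface ge-0/0/7.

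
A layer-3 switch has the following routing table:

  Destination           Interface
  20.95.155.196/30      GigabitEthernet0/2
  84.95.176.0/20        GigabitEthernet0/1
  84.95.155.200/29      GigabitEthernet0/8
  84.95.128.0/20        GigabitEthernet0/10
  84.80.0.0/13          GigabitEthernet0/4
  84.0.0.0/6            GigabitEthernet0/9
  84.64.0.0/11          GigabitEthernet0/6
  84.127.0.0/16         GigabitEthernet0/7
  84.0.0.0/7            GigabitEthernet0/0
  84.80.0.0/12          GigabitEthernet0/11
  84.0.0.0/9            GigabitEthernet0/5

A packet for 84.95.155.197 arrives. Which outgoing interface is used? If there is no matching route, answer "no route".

GigabitEthernet0/11

Routes whose prefix contains 84.95.155.197:
  84.0.0.0/6 (84.0.0.0 - 87.255.255.255) -> GigabitEthernet0/9
  84.0.0.0/7 (84.0.0.0 - 85.255.255.255) -> GigabitEthernet0/0
  84.0.0.0/9 (84.0.0.0 - 84.127.255.255) -> GigabitEthernet0/5
  84.64.0.0/11 (84.64.0.0 - 84.95.255.255) -> GigabitEthernet0/6
  84.80.0.0/12 (84.80.0.0 - 84.95.255.255) -> GigabitEthernet0/11
More-specific entries that do NOT match:
  20.95.155.196/30 (20.95.155.196 - 20.95.155.199) does not contain 84.95.155.197
  84.95.155.200/29 (84.95.155.200 - 84.95.155.207) does not contain 84.95.155.197
  84.95.176.0/20 (84.95.176.0 - 84.95.191.255) does not contain 84.95.155.197
  84.95.128.0/20 (84.95.128.0 - 84.95.143.255) does not contain 84.95.155.197
  84.127.0.0/16 (84.127.0.0 - 84.127.255.255) does not contain 84.95.155.197
  84.80.0.0/13 (84.80.0.0 - 84.87.255.255) does not contain 84.95.155.197
Longest matching prefix is /12 -> interface GigabitEthernet0/11.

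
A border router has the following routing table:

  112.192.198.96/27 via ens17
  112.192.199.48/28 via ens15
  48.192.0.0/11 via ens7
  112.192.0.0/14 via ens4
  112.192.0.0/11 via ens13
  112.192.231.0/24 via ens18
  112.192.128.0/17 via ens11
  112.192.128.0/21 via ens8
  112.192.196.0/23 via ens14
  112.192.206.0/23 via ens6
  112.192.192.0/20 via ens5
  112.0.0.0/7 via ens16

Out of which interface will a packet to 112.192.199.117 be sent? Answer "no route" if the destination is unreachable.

ens5

Routes whose prefix contains 112.192.199.117:
  112.0.0.0/7 (112.0.0.0 - 113.255.255.255) -> ens16
  112.192.0.0/11 (112.192.0.0 - 112.223.255.255) -> ens13
  112.192.0.0/14 (112.192.0.0 - 112.195.255.255) -> ens4
  112.192.128.0/17 (112.192.128.0 - 112.192.255.255) -> ens11
  112.192.192.0/20 (112.192.192.0 - 112.192.207.255) -> ens5
More-specific entries that do NOT match:
  112.192.199.48/28 (112.192.199.48 - 112.192.199.63) does not contain 112.192.199.117
  112.192.198.96/27 (112.192.198.96 - 112.192.198.127) does not contain 112.192.199.117
  112.192.231.0/24 (112.192.231.0 - 112.192.231.255) does not contain 112.192.199.117
  112.192.196.0/23 (112.192.196.0 - 112.192.197.255) does not contain 112.192.199.117
  112.192.206.0/23 (112.192.206.0 - 112.192.207.255) does not contain 112.192.199.117
  112.192.128.0/21 (112.192.128.0 - 112.192.135.255) does not contain 112.192.199.117
Longest matching prefix is /20 -> interface ens5.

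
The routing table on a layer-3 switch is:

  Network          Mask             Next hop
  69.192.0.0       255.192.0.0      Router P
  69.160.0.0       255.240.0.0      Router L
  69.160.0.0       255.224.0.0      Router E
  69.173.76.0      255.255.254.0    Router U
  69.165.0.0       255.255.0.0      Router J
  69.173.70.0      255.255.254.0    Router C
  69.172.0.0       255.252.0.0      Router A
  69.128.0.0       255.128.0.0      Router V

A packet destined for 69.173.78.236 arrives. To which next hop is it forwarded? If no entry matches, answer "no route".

Routes whose prefix contains 69.173.78.236:
  69.128.0.0/9 (69.128.0.0 - 69.255.255.255) -> Router V
  69.160.0.0/11 (69.160.0.0 - 69.191.255.255) -> Router E
  69.160.0.0/12 (69.160.0.0 - 69.175.255.255) -> Router L
  69.172.0.0/14 (69.172.0.0 - 69.175.255.255) -> Router A
More-specific entries that do NOT match:
  69.173.76.0/23 (69.173.76.0 - 69.173.77.255) does not contain 69.173.78.236
  69.173.70.0/23 (69.173.70.0 - 69.173.71.255) does not contain 69.173.78.236
  69.165.0.0/16 (69.165.0.0 - 69.165.255.255) does not contain 69.173.78.236
Longest matching prefix is /14 -> next hop Router A.

Router A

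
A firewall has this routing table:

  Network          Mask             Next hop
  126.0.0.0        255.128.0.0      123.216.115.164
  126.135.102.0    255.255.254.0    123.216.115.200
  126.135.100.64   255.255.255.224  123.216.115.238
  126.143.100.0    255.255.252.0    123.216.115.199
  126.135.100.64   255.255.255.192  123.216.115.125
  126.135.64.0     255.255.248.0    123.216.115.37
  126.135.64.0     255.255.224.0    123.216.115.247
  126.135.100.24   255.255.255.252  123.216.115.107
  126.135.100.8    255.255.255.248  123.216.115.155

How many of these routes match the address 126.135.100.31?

No listed prefix contains 126.135.100.31.
Total matching entries: 0.

0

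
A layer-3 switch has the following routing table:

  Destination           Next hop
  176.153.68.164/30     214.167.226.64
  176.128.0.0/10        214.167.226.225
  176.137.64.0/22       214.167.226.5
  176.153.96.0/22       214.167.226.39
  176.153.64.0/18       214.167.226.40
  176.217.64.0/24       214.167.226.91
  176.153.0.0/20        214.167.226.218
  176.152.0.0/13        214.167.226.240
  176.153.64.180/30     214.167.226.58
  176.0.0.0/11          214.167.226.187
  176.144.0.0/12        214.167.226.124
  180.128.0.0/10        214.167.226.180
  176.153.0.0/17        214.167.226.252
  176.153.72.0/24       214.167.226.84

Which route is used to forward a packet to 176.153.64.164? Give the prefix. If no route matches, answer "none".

176.153.64.0/18

Entries matching 176.153.64.164:
  176.128.0.0/10 (176.128.0.0 - 176.191.255.255)
  176.144.0.0/12 (176.144.0.0 - 176.159.255.255)
  176.152.0.0/13 (176.152.0.0 - 176.159.255.255)
  176.153.0.0/17 (176.153.0.0 - 176.153.127.255)
  176.153.64.0/18 (176.153.64.0 - 176.153.127.255)
Most specific is 176.153.64.0/18.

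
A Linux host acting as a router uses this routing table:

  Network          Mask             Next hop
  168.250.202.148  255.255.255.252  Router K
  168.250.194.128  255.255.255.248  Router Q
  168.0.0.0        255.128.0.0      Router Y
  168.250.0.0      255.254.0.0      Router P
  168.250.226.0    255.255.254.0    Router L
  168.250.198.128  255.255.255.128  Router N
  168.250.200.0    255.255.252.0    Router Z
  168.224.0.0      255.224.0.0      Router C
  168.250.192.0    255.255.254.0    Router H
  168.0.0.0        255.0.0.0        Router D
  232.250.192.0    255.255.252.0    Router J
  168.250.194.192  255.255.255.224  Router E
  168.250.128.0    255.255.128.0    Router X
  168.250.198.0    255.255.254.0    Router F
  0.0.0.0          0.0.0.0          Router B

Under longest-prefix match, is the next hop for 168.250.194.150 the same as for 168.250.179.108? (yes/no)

168.250.194.150: longest match 168.250.128.0/17 -> Router X
168.250.179.108: longest match 168.250.128.0/17 -> Router X

yes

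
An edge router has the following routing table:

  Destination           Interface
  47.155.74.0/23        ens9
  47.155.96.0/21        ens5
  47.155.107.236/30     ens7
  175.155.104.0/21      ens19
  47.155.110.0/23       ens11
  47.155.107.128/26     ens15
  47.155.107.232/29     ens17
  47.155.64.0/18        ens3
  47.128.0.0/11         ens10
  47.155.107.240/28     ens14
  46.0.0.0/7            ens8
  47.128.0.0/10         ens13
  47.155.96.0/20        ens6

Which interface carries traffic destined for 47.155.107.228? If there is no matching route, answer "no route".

ens6

Routes whose prefix contains 47.155.107.228:
  46.0.0.0/7 (46.0.0.0 - 47.255.255.255) -> ens8
  47.128.0.0/10 (47.128.0.0 - 47.191.255.255) -> ens13
  47.128.0.0/11 (47.128.0.0 - 47.159.255.255) -> ens10
  47.155.64.0/18 (47.155.64.0 - 47.155.127.255) -> ens3
  47.155.96.0/20 (47.155.96.0 - 47.155.111.255) -> ens6
More-specific entries that do NOT match:
  47.155.107.236/30 (47.155.107.236 - 47.155.107.239) does not contain 47.155.107.228
  47.155.107.232/29 (47.155.107.232 - 47.155.107.239) does not contain 47.155.107.228
  47.155.107.240/28 (47.155.107.240 - 47.155.107.255) does not contain 47.155.107.228
  47.155.107.128/26 (47.155.107.128 - 47.155.107.191) does not contain 47.155.107.228
  47.155.74.0/23 (47.155.74.0 - 47.155.75.255) does not contain 47.155.107.228
  47.155.110.0/23 (47.155.110.0 - 47.155.111.255) does not contain 47.155.107.228
  47.155.96.0/21 (47.155.96.0 - 47.155.103.255) does not contain 47.155.107.228
  175.155.104.0/21 (175.155.104.0 - 175.155.111.255) does not contain 47.155.107.228
Longest matching prefix is /20 -> interface ens6.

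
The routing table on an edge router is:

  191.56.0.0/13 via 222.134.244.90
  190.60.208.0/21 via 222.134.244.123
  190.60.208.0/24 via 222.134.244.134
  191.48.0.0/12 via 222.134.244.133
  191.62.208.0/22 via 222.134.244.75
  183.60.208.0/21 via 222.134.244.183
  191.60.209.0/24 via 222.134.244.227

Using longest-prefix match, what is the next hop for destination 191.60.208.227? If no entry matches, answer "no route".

Routes whose prefix contains 191.60.208.227:
  191.48.0.0/12 (191.48.0.0 - 191.63.255.255) -> 222.134.244.133
  191.56.0.0/13 (191.56.0.0 - 191.63.255.255) -> 222.134.244.90
More-specific entries that do NOT match:
  190.60.208.0/24 (190.60.208.0 - 190.60.208.255) does not contain 191.60.208.227
  191.60.209.0/24 (191.60.209.0 - 191.60.209.255) does not contain 191.60.208.227
  191.62.208.0/22 (191.62.208.0 - 191.62.211.255) does not contain 191.60.208.227
  190.60.208.0/21 (190.60.208.0 - 190.60.215.255) does not contain 191.60.208.227
  183.60.208.0/21 (183.60.208.0 - 183.60.215.255) does not contain 191.60.208.227
Longest matching prefix is /13 -> next hop 222.134.244.90.

222.134.244.90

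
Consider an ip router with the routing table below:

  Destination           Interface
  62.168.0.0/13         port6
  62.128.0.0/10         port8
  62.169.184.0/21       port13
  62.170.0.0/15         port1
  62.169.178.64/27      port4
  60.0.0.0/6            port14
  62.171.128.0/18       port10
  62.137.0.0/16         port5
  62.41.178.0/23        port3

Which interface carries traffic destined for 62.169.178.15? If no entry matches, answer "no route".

port6

Routes whose prefix contains 62.169.178.15:
  60.0.0.0/6 (60.0.0.0 - 63.255.255.255) -> port14
  62.128.0.0/10 (62.128.0.0 - 62.191.255.255) -> port8
  62.168.0.0/13 (62.168.0.0 - 62.175.255.255) -> port6
More-specific entries that do NOT match:
  62.169.178.64/27 (62.169.178.64 - 62.169.178.95) does not contain 62.169.178.15
  62.41.178.0/23 (62.41.178.0 - 62.41.179.255) does not contain 62.169.178.15
  62.169.184.0/21 (62.169.184.0 - 62.169.191.255) does not contain 62.169.178.15
  62.171.128.0/18 (62.171.128.0 - 62.171.191.255) does not contain 62.169.178.15
  62.137.0.0/16 (62.137.0.0 - 62.137.255.255) does not contain 62.169.178.15
  62.170.0.0/15 (62.170.0.0 - 62.171.255.255) does not contain 62.169.178.15
Longest matching prefix is /13 -> interface port6.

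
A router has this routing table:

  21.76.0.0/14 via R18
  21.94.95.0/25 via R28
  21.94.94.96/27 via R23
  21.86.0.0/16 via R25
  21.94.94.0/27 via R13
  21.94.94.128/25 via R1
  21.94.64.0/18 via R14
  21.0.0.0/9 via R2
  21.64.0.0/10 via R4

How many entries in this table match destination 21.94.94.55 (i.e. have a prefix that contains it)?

3

Prefixes containing 21.94.94.55:
  21.0.0.0/9 (21.0.0.0 - 21.127.255.255)
  21.64.0.0/10 (21.64.0.0 - 21.127.255.255)
  21.94.64.0/18 (21.94.64.0 - 21.94.127.255)
Total matching entries: 3.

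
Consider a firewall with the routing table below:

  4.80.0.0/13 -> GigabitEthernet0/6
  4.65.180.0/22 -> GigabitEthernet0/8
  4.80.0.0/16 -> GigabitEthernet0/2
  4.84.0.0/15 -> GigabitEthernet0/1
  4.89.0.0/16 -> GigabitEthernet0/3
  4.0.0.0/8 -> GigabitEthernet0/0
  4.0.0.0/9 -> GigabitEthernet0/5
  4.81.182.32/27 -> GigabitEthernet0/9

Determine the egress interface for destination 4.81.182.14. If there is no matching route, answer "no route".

Routes whose prefix contains 4.81.182.14:
  4.0.0.0/8 (4.0.0.0 - 4.255.255.255) -> GigabitEthernet0/0
  4.0.0.0/9 (4.0.0.0 - 4.127.255.255) -> GigabitEthernet0/5
  4.80.0.0/13 (4.80.0.0 - 4.87.255.255) -> GigabitEthernet0/6
More-specific entries that do NOT match:
  4.81.182.32/27 (4.81.182.32 - 4.81.182.63) does not contain 4.81.182.14
  4.65.180.0/22 (4.65.180.0 - 4.65.183.255) does not contain 4.81.182.14
  4.80.0.0/16 (4.80.0.0 - 4.80.255.255) does not contain 4.81.182.14
  4.89.0.0/16 (4.89.0.0 - 4.89.255.255) does not contain 4.81.182.14
  4.84.0.0/15 (4.84.0.0 - 4.85.255.255) does not contain 4.81.182.14
Longest matching prefix is /13 -> interface GigabitEthernet0/6.

GigabitEthernet0/6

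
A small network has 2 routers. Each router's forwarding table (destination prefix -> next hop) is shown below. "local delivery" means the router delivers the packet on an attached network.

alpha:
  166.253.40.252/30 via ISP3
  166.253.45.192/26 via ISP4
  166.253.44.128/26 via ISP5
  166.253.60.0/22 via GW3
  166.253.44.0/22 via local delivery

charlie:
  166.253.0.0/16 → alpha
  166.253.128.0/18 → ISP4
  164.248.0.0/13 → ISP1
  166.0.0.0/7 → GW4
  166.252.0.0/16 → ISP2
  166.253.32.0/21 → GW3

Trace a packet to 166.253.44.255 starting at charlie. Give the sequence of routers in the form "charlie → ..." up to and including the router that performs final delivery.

charlie → alpha

At charlie: longest match for 166.253.44.255 is 166.253.0.0/16 -> alpha
At alpha: longest match for 166.253.44.255 is 166.253.44.0/22 -> local delivery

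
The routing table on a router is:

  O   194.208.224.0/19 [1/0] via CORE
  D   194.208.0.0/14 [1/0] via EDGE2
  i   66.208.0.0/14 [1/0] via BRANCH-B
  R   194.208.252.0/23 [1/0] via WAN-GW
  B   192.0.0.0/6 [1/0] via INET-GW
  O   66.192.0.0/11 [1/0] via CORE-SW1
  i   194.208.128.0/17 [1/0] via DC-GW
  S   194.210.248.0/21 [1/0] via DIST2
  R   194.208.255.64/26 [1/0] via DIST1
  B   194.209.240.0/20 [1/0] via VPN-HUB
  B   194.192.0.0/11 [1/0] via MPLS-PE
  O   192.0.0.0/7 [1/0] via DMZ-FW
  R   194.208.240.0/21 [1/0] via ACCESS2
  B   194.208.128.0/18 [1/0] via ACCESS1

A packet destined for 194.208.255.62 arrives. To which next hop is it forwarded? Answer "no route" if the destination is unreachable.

Routes whose prefix contains 194.208.255.62:
  192.0.0.0/6 (192.0.0.0 - 195.255.255.255) -> INET-GW
  194.192.0.0/11 (194.192.0.0 - 194.223.255.255) -> MPLS-PE
  194.208.0.0/14 (194.208.0.0 - 194.211.255.255) -> EDGE2
  194.208.128.0/17 (194.208.128.0 - 194.208.255.255) -> DC-GW
  194.208.224.0/19 (194.208.224.0 - 194.208.255.255) -> CORE
More-specific entries that do NOT match:
  194.208.255.64/26 (194.208.255.64 - 194.208.255.127) does not contain 194.208.255.62
  194.208.252.0/23 (194.208.252.0 - 194.208.253.255) does not contain 194.208.255.62
  194.210.248.0/21 (194.210.248.0 - 194.210.255.255) does not contain 194.208.255.62
  194.208.240.0/21 (194.208.240.0 - 194.208.247.255) does not contain 194.208.255.62
  194.209.240.0/20 (194.209.240.0 - 194.209.255.255) does not contain 194.208.255.62
Longest matching prefix is /19 -> next hop CORE.

CORE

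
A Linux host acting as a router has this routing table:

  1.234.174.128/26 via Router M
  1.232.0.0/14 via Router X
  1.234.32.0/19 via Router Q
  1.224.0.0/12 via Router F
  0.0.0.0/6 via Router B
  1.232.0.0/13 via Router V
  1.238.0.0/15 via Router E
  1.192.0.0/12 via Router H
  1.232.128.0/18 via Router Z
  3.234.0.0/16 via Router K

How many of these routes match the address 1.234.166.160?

Prefixes containing 1.234.166.160:
  0.0.0.0/6 (0.0.0.0 - 3.255.255.255)
  1.224.0.0/12 (1.224.0.0 - 1.239.255.255)
  1.232.0.0/13 (1.232.0.0 - 1.239.255.255)
  1.232.0.0/14 (1.232.0.0 - 1.235.255.255)
Total matching entries: 4.

4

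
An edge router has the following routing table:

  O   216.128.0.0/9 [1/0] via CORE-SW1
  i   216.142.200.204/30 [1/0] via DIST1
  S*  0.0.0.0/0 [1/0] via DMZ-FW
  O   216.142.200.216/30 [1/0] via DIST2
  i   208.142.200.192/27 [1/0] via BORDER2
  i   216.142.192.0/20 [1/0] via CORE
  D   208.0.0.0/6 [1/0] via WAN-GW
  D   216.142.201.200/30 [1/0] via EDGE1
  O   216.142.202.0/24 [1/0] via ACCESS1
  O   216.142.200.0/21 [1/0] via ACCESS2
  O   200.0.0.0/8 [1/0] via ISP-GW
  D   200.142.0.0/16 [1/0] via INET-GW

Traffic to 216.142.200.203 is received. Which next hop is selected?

Routes whose prefix contains 216.142.200.203:
  0.0.0.0/0 (default, matches everything) -> DMZ-FW
  216.128.0.0/9 (216.128.0.0 - 216.255.255.255) -> CORE-SW1
  216.142.192.0/20 (216.142.192.0 - 216.142.207.255) -> CORE
  216.142.200.0/21 (216.142.200.0 - 216.142.207.255) -> ACCESS2
More-specific entries that do NOT match:
  216.142.200.204/30 (216.142.200.204 - 216.142.200.207) does not contain 216.142.200.203
  216.142.200.216/30 (216.142.200.216 - 216.142.200.219) does not contain 216.142.200.203
  216.142.201.200/30 (216.142.201.200 - 216.142.201.203) does not contain 216.142.200.203
  208.142.200.192/27 (208.142.200.192 - 208.142.200.223) does not contain 216.142.200.203
  216.142.202.0/24 (216.142.202.0 - 216.142.202.255) does not contain 216.142.200.203
Longest matching prefix is /21 -> next hop ACCESS2.

ACCESS2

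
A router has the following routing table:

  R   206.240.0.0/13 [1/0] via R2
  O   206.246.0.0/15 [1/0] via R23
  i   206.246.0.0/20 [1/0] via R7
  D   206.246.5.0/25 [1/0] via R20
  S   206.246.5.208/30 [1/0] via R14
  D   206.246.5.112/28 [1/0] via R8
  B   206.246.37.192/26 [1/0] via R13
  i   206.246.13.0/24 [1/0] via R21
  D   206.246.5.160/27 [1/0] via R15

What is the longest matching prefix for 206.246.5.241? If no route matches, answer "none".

206.246.0.0/20

Entries matching 206.246.5.241:
  206.240.0.0/13 (206.240.0.0 - 206.247.255.255)
  206.246.0.0/15 (206.246.0.0 - 206.247.255.255)
  206.246.0.0/20 (206.246.0.0 - 206.246.15.255)
Most specific is 206.246.0.0/20.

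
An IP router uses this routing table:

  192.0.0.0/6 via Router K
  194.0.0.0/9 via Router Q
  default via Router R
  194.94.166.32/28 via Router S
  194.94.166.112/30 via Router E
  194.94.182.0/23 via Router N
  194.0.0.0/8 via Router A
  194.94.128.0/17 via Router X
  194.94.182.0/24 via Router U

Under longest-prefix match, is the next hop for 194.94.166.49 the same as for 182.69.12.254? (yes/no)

no

194.94.166.49: longest match 194.94.128.0/17 -> Router X
182.69.12.254: longest match 0.0.0.0/0 -> Router R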